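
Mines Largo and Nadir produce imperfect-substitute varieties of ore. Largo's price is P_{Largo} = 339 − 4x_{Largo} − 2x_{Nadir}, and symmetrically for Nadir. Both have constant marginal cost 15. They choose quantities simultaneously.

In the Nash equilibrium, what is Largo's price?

Mine Largo's profit: π = x_{Largo}(339 − 4x_{Largo} − 2x_{Nadir}) − 15x_{Largo}.
∂π/∂x_{Largo} = 324 − 8x_{Largo} − 2x_{Nadir} = 0 ⇒ x_{Largo} = 40.5 − 0.25x_{Nadir}.
By symmetry x_{Nadir} = x_{Largo}; substituting into the reaction function, 1.25x_{Largo} = 40.5 and x_{Largo} = 32.4.
P_{Largo} = 339 − 4·32.4 − 2·32.4 = 144.6.

144.6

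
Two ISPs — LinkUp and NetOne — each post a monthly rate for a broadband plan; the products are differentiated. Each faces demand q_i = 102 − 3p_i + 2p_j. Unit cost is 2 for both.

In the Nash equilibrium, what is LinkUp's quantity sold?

LinkUp's profit: π = (p_{LinkUp} − 2)(102 − 3p_{LinkUp} + 2p_{NetOne}).
∂π/∂p_{LinkUp} = 108 − 6p_{LinkUp} + 2p_{NetOne} = 0 ⇒ p_{LinkUp} = 18 + (1/3)p_{NetOne}.
The game is symmetric, so in equilibrium p_{NetOne} = p_{LinkUp}: the reaction function gives (2/3)p_{LinkUp} = 18, hence p_{LinkUp} = 27.
q_{LinkUp} = 102 − 3·27 + 2·27 = 75.

75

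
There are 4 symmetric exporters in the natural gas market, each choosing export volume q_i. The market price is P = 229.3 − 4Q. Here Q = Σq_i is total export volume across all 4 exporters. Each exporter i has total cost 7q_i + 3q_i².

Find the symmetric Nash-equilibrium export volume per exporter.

A representative exporter's profit is π_i = q_i(229.3 − 4Q) − 7q_i − 3q_i², with Q = q_i + Σ_{j≠i} q_j.
First-order condition: 222.3 − 14q_i − 4Σ_{j≠i} q_j = 0.
With identical exporters, set every q_j = q: then 222.3 − 14q − 12q = 0, i.e. q = 222.3/26 = 8.55.

8.55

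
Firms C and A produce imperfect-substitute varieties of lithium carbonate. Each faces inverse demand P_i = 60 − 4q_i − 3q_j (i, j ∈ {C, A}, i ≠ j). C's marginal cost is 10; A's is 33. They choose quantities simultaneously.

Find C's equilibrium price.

33.2

Firm C's profit: π = q_C(60 − 4q_C − 3q_A) − 10q_C.
∂π/∂q_C = 50 − 8q_C − 3q_A = 0 ⇒ q_C = 6.25 − 0.375q_A.
Similarly q_A = 3.375 − 0.375q_C.
Plugging q_A into C's best response: q_C = 6.25 − 0.375(3.375 − 0.375q_C) ⇒ (55/64)q_C = 319/64, so q_C = 5.8.
Then q_A = 3.375 − 0.375·5.8 = 1.2.
P_C = 60 − 4·5.8 − 3·1.2 = 33.2.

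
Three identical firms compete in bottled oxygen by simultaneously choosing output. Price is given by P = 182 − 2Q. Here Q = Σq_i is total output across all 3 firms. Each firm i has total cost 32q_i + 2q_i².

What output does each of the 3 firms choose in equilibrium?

A representative firm's profit is π_i = q_i(182 − 2Q) − 32q_i − 2q_i², with Q = q_i + Σ_{j≠i} q_j.
First-order condition: 150 − 8q_i − 2Σ_{j≠i} q_j = 0.
In a symmetric equilibrium every firm chooses the same q, so Σ_{j≠i} q_j = 2q. The condition becomes 150 − 12q = 0, giving q = 150/12 = 12.5.

12.5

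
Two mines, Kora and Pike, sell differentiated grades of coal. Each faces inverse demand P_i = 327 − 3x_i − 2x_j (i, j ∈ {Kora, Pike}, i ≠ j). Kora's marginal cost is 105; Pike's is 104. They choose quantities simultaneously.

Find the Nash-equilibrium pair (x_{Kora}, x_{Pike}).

Mine Kora's profit: π = x_{Kora}(327 − 3x_{Kora} − 2x_{Pike}) − 105x_{Kora}.
∂π/∂x_{Kora} = 222 − 6x_{Kora} − 2x_{Pike} = 0 ⇒ x_{Kora} = 37 − (1/3)x_{Pike}.
Similarly x_{Pike} = 223/6 − (1/3)x_{Kora}.
Plugging x_{Pike} into Kora's best response: x_{Kora} = 37 − (1/3)(223/6 − (1/3)x_{Kora}) ⇒ (8/9)x_{Kora} = 443/18, so x_{Kora} = 27.6875.
Then x_{Pike} = 223/6 − (1/3)·27.6875 = 27.9375.

27.6875, 27.9375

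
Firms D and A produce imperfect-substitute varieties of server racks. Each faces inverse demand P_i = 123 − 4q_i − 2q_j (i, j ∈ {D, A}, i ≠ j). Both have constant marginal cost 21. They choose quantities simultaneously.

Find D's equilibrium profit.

Firm D's profit: π = q_D(123 − 4q_D − 2q_A) − 21q_D.
∂π/∂q_D = 102 − 8q_D − 2q_A = 0 ⇒ q_D = 12.75 − 0.25q_A.
By symmetry q_A = q_D; substituting into the reaction function, 1.25q_D = 12.75 and q_D = 10.2.
P_D = 123 − 4·10.2 − 2·10.2 = 61.8.
Profit = (61.8 − 21)·10.2 = 416.16.

416.16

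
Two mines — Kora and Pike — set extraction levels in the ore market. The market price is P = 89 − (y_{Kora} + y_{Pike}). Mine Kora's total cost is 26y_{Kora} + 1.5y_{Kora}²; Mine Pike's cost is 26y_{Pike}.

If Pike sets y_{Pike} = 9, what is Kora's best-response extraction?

Mine Kora's profit: π = y_{Kora}(89 − (y_{Kora} + y_{Pike})) − 26y_{Kora} − 1.5y_{Kora}².
∂π/∂y_{Kora} = 63 − 5y_{Kora} − y_{Pike} = 0, so y_{Kora} = 12.6 − 0.2y_{Pike}.
At y_{Pike} = 9: y_{Kora} = 12.6 − 0.2·9 = 10.8.

10.8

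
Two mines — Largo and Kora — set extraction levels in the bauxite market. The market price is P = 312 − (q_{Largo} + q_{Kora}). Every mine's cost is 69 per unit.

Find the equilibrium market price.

150

Mine Largo's profit: π = q_{Largo}(312 − (q_{Largo} + q_{Kora})) − 69q_{Largo}.
∂π/∂q_{Largo} = 243 − 2q_{Largo} − q_{Kora} = 0, so q_{Largo} = 121.5 − 0.5q_{Kora}.
The game is symmetric, so in equilibrium q_{Kora} = q_{Largo}: the reaction function gives 1.5q_{Largo} = 121.5, hence q_{Largo} = 81.
Equilibrium price: P = 312 − 162 = 150.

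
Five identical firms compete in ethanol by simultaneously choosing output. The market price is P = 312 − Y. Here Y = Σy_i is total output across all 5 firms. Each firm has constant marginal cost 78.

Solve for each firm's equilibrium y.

A representative firm's profit is π_i = y_i(312 − Y) − 78y_i, with Y = y_i + Σ_{j≠i} y_j.
First-order condition: 234 − 2y_i − Σ_{j≠i} y_j = 0.
With identical firms, set every y_j = y: then 234 − 2y − 4y = 0, i.e. y = 234/6 = 39.

39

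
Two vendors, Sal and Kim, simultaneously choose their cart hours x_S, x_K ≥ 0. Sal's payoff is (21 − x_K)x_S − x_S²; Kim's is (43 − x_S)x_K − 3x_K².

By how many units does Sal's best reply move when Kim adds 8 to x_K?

-4

Expanding Sal's payoff: 21x_S − x_Kx_S − x_S².
∂π/∂x_S = 21 − x_K − 2x_S = 0, so x_S = 10.5 − 0.5x_K.
The reaction-function slope is −0.5, so an 8-unit rise in x_K moves x_S by −0.5 × 8 = −4. Sal's best response falls — the actions are strategic substitutes.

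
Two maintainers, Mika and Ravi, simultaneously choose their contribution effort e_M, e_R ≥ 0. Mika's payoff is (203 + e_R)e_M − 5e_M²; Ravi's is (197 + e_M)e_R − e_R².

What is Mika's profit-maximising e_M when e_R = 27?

Expanding Mika's payoff: 203e_M + e_Re_M − 5e_M².
∂π/∂e_M = 203 + e_R − 10e_M = 0, so e_M = 20.3 + 0.1e_R.
At e_R = 27: e_M = 20.3 + 0.1·27 = 23.

23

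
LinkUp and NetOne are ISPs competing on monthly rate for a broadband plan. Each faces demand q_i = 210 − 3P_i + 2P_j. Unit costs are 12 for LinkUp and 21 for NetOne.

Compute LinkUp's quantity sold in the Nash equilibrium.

153.5625

LinkUp's profit: π = (P_{LinkUp} − 12)(210 − 3P_{LinkUp} + 2P_{NetOne}).
∂π/∂P_{LinkUp} = 246 − 6P_{LinkUp} + 2P_{NetOne} = 0 ⇒ P_{LinkUp} = 41 + (1/3)P_{NetOne}.
Similarly P_{NetOne} = 45.5 + (1/3)P_{LinkUp}.
Plugging P_{NetOne} into LinkUp's best response: P_{LinkUp} = 41 + (1/3)(45.5 + (1/3)P_{LinkUp}) ⇒ (8/9)P_{LinkUp} = 337/6, so P_{LinkUp} = 63.1875.
Then P_{NetOne} = 45.5 + (1/3)·63.1875 = 66.5625.
q_{LinkUp} = 210 − 3·63.1875 + 2·66.5625 = 153.5625.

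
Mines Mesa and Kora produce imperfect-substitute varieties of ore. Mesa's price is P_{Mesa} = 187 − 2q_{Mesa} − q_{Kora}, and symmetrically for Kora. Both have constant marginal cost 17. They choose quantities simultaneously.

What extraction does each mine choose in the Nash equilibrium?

Mine Mesa's profit: π = q_{Mesa}(187 − 2q_{Mesa} − q_{Kora}) − 17q_{Mesa}.
∂π/∂q_{Mesa} = 170 − 4q_{Mesa} − q_{Kora} = 0 ⇒ q_{Mesa} = 42.5 − 0.25q_{Kora}.
The game is symmetric, so in equilibrium q_{Kora} = q_{Mesa}: the reaction function gives 1.25q_{Mesa} = 42.5, hence q_{Mesa} = 34.

34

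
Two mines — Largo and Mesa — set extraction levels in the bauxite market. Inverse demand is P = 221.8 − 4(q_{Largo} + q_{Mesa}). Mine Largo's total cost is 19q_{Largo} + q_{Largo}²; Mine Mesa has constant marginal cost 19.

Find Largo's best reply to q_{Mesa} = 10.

Mine Largo's profit: π = q_{Largo}(221.8 − 4(q_{Largo} + q_{Mesa})) − 19q_{Largo} − q_{Largo}².
∂π/∂q_{Largo} = 202.8 − 10q_{Largo} − 4q_{Mesa} = 0, so q_{Largo} = 20.28 − 0.4q_{Mesa}.
At q_{Mesa} = 10: q_{Largo} = 20.28 − 0.4·10 = 16.28.

16.28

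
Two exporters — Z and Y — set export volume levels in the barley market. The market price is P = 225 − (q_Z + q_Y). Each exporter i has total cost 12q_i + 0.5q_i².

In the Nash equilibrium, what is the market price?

118.5

Exporter Z's profit: π = q_Z(225 − (q_Z + q_Y)) − 12q_Z − 0.5q_Z².
∂π/∂q_Z = 213 − 3q_Z − q_Y = 0, so q_Z = 71 − (1/3)q_Y.
The game is symmetric, so in equilibrium q_Y = q_Z: the reaction function gives (4/3)q_Z = 71, hence q_Z = 53.25.
Equilibrium price: P = 225 − 106.5 = 118.5.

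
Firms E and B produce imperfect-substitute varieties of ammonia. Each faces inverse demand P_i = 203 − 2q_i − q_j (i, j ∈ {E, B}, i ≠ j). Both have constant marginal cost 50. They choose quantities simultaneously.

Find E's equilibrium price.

Firm E's profit: π = q_E(203 − 2q_E − q_B) − 50q_E.
∂π/∂q_E = 153 − 4q_E − q_B = 0 ⇒ q_E = 38.25 − 0.25q_B.
Setting q_E = q_B in the reaction function: q_E = 38.25 − 0.25q_E, so q_E = 38.25 / 1.25 = 30.6.
P_E = 203 − 2·30.6 − 30.6 = 111.2.

111.2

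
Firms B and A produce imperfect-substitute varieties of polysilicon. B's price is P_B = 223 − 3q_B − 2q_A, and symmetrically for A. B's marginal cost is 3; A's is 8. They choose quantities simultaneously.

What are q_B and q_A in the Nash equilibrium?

27.8125, 26.5625

Firm B's profit: π = q_B(223 − 3q_B − 2q_A) − 3q_B.
∂π/∂q_B = 220 − 6q_B − 2q_A = 0 ⇒ q_B = 110/3 − (1/3)q_A.
Similarly q_A = 215/6 − (1/3)q_B.
Solving the two reaction functions simultaneously: (1 − (−1/3)(−1/3))q_B = 110/3 − (1/3)·(215/6), so (8/9)q_B = 445/18 and q_B = 27.8125.
Then q_A = 215/6 − (1/3)·27.8125 = 26.5625.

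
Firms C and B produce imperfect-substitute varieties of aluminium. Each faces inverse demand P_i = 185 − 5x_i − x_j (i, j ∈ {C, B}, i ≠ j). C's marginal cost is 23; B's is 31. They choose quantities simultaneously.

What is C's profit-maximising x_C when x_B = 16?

14.6

Firm C's profit: π = x_C(185 − 5x_C − x_B) − 23x_C.
∂π/∂x_C = 162 − 10x_C − x_B = 0 ⇒ x_C = 16.2 − 0.1x_B.
At x_B = 16: x_C = 16.2 − 0.1·16 = 14.6.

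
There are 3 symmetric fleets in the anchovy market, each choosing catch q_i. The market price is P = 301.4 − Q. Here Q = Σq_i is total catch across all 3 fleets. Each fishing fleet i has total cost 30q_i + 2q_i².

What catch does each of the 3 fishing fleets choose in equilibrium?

A representative fishing fleet's profit is π_i = q_i(301.4 − Q) − 30q_i − 2q_i², with Q = q_i + Σ_{j≠i} q_j.
First-order condition: 271.4 − 6q_i − Σ_{j≠i} q_j = 0.
In a symmetric equilibrium every fishing fleet chooses the same q, so Σ_{j≠i} q_j = 2q. The condition becomes 271.4 − 8q = 0, giving q = 271.4/8 = 33.925.

33.925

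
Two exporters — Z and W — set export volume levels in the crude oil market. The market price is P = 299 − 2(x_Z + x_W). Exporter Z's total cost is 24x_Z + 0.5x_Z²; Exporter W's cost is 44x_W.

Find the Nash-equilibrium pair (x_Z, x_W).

Exporter Z's profit: π = x_Z(299 − 2(x_Z + x_W)) − 24x_Z − 0.5x_Z².
∂π/∂x_Z = 275 − 5x_Z − 2x_W = 0, so x_Z = 55 − 0.4x_W.
For W: ∂π/∂x_W = 255 − 4x_W − 2x_Z = 0 ⇒ x_W = 63.75 − 0.5x_Z.
Solving the two reaction functions simultaneously: (1 − (−0.4)(−0.5))x_Z = 55 − 0.4·63.75, so 0.8x_Z = 29.5 and x_Z = 36.875.
Then x_W = 63.75 − 0.5·36.875 = 45.3125.

36.875, 45.3125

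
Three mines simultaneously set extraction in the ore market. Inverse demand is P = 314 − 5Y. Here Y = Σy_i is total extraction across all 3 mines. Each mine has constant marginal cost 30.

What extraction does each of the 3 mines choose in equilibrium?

A representative mine's profit is π_i = y_i(314 − 5Y) − 30y_i, with Y = y_i + Σ_{j≠i} y_j.
First-order condition: 284 − 10y_i − 5Σ_{j≠i} y_j = 0.
With identical mines, set every y_j = y: then 284 − 10y − 10y = 0, i.e. y = 284/20 = 14.2.

14.2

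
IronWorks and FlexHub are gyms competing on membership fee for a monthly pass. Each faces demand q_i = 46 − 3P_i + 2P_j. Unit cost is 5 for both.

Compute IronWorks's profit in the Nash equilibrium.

315.1875

IronWorks's profit: π = (P_{IronWorks} − 5)(46 − 3P_{IronWorks} + 2P_{FlexHub}).
∂π/∂P_{IronWorks} = 61 − 6P_{IronWorks} + 2P_{FlexHub} = 0 ⇒ P_{IronWorks} = 61/6 + (1/3)P_{FlexHub}.
The game is symmetric, so in equilibrium P_{FlexHub} = P_{IronWorks}: the reaction function gives (2/3)P_{IronWorks} = 61/6, hence P_{IronWorks} = 15.25.
q_{IronWorks} = 46 − 3·15.25 + 2·15.25 = 30.75.
Profit = (15.25 − 5)·30.75 = 315.1875.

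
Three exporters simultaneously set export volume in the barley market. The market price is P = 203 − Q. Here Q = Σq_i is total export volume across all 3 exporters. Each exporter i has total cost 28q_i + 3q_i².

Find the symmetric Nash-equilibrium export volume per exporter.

17.5

A representative exporter's profit is π_i = q_i(203 − Q) − 28q_i − 3q_i², with Q = q_i + Σ_{j≠i} q_j.
First-order condition: 175 − 8q_i − Σ_{j≠i} q_j = 0.
In a symmetric equilibrium every exporter chooses the same q, so Σ_{j≠i} q_j = 2q. The condition becomes 175 − 10q = 0, giving q = 175/10 = 17.5.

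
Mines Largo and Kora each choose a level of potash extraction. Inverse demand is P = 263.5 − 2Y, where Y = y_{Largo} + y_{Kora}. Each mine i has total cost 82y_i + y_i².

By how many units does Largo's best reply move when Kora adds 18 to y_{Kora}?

-6

Mine Largo's profit: π = y_{Largo}(263.5 − 2(y_{Largo} + y_{Kora})) − 82y_{Largo} − y_{Largo}².
∂π/∂y_{Largo} = 181.5 − 6y_{Largo} − 2y_{Kora} = 0, so y_{Largo} = 30.25 − (1/3)y_{Kora}.
The reaction-function slope is −1/3, so an 18-unit rise in y_{Kora} moves y_{Largo} by −1/3 × 18 = −6. Largo's best response falls — the actions are strategic substitutes.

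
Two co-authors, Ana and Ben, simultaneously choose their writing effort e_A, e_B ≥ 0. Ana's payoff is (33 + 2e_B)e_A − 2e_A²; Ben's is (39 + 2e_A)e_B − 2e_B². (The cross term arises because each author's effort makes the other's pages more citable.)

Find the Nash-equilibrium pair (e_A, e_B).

17.5, 18.5

Expanding Ana's payoff: 33e_A + 2e_Be_A − 2e_A².
∂π/∂e_A = 33 + 2e_B − 4e_A = 0, so e_A = 8.25 + 0.5e_B.
Likewise for Ben: e_B = 9.75 + 0.5e_A.
Solving the two reaction functions simultaneously: (1 − (0.5)(0.5))e_A = 8.25 + 0.5·9.75, so 0.75e_A = 13.125 and e_A = 17.5.
Then e_B = 9.75 + 0.5·17.5 = 18.5.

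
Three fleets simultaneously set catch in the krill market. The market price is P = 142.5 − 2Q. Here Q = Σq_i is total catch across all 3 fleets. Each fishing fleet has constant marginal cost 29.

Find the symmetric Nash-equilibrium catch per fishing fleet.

A representative fishing fleet's profit is π_i = q_i(142.5 − 2Q) − 29q_i, with Q = q_i + Σ_{j≠i} q_j.
First-order condition: 113.5 − 4q_i − 2Σ_{j≠i} q_j = 0.
Imposing symmetry (q_j = q for all j) turns Σ_{j≠i} q_j into 2q, so 113.5 = 8q and q = 14.1875.

14.1875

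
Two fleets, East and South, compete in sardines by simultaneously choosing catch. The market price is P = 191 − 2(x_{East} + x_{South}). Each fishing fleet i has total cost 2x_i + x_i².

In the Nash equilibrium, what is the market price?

Fishing fleet East's profit: π = x_{East}(191 − 2(x_{East} + x_{South})) − 2x_{East} − x_{East}².
∂π/∂x_{East} = 189 − 6x_{East} − 2x_{South} = 0, so x_{East} = 31.5 − (1/3)x_{South}.
Setting x_{East} = x_{South} in the reaction function: x_{East} = 31.5 − (1/3)x_{East}, so x_{East} = 31.5 / (4/3) = 23.625.
Equilibrium price: P = 191 − 2·47.25 = 96.5.

96.5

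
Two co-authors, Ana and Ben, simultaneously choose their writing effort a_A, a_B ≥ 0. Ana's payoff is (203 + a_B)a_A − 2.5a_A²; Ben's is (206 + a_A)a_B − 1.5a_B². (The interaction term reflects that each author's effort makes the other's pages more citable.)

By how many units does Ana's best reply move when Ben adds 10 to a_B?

2

Expanding Ana's payoff: 203a_A + a_Ba_A − 2.5a_A².
∂π/∂a_A = 203 + a_B − 5a_A = 0, so a_A = 40.6 + 0.2a_B.
The reaction-function slope is 0.2, so a 10-unit rise in a_B moves a_A by 0.2 × 10 = 2. Ana's best response rises — the actions are strategic complements.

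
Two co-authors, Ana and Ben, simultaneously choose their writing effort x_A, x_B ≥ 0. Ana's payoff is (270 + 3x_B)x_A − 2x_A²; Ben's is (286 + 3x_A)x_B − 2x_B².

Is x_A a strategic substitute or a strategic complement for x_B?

strategic complements

Expanding Ana's payoff: 270x_A + 3x_Bx_A − 2x_A².
∂π/∂x_A = 270 + 3x_B − 4x_A = 0, so x_A = 67.5 + 0.75x_B.
The best-response slope dx_A/dx_B = 0.75 > 0: the reaction function is upward-sloping, so the choices are strategic complements.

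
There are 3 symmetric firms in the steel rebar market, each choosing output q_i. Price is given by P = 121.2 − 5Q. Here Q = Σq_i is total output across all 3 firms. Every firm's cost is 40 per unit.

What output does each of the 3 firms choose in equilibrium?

4.06

A representative firm's profit is π_i = q_i(121.2 − 5Q) − 40q_i, with Q = q_i + Σ_{j≠i} q_j.
First-order condition: 81.2 − 10q_i − 5Σ_{j≠i} q_j = 0.
Imposing symmetry (q_j = q for all j) turns Σ_{j≠i} q_j into 2q, so 81.2 = 20q and q = 4.06.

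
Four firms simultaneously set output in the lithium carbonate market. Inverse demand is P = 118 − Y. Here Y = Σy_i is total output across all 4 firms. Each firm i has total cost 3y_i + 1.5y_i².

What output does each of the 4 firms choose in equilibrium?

A representative firm's profit is π_i = y_i(118 − Y) − 3y_i − 1.5y_i², with Y = y_i + Σ_{j≠i} y_j.
First-order condition: 115 − 5y_i − Σ_{j≠i} y_j = 0.
Imposing symmetry (y_j = y for all j) turns Σ_{j≠i} y_j into 3y, so 115 = 8y and y = 14.375.

14.375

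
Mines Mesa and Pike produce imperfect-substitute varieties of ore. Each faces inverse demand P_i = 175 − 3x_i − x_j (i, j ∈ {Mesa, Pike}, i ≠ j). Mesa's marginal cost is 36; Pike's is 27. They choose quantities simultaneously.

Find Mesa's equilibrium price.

94.8

Mine Mesa's profit: π = x_{Mesa}(175 − 3x_{Mesa} − x_{Pike}) − 36x_{Mesa}.
∂π/∂x_{Mesa} = 139 − 6x_{Mesa} − x_{Pike} = 0 ⇒ x_{Mesa} = 139/6 − (1/6)x_{Pike}.
Similarly x_{Pike} = 74/3 − (1/6)x_{Mesa}.
Solving the two reaction functions simultaneously: (1 − (−1/6)(−1/6))x_{Mesa} = 139/6 − (1/6)·(74/3), so (35/36)x_{Mesa} = 343/18 and x_{Mesa} = 19.6.
Then x_{Pike} = 74/3 − (1/6)·19.6 = 21.4.
P_{Mesa} = 175 − 3·19.6 − 21.4 = 94.8.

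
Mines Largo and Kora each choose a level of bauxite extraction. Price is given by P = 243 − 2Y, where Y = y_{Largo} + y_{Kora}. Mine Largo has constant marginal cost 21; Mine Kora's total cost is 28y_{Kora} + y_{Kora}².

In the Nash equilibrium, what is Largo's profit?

Mine Largo's profit: π = y_{Largo}(243 − 2(y_{Largo} + y_{Kora})) − 21y_{Largo}.
∂π/∂y_{Largo} = 222 − 4y_{Largo} − 2y_{Kora} = 0, so y_{Largo} = 55.5 − 0.5y_{Kora}.
For Kora: ∂π/∂y_{Kora} = 215 − 6y_{Kora} − 2y_{Largo} = 0 ⇒ y_{Kora} = 215/6 − (1/3)y_{Largo}.
Substituting the second reaction function into the first: y_{Largo} = 55.5 − 0.5(215/6 − (1/3)y_{Largo}), which gives (5/6)y_{Largo} = 451/12 ⇒ y_{Largo} = 45.1.
Then y_{Kora} = 215/6 − (1/3)·45.1 = 20.8.
Price P = 243 − 2·65.9 = 111.2.
Largo's profit: (111.2 − 21)·45.1 = 4068.02.

4068.02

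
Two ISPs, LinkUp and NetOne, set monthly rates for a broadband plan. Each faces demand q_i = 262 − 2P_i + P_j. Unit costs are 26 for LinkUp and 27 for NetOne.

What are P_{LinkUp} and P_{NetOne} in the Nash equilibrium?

104.8, 105.2

LinkUp's profit: π = (P_{LinkUp} − 26)(262 − 2P_{LinkUp} + P_{NetOne}).
∂π/∂P_{LinkUp} = 314 − 4P_{LinkUp} + P_{NetOne} = 0 ⇒ P_{LinkUp} = 78.5 + 0.25P_{NetOne}.
Similarly P_{NetOne} = 79 + 0.25P_{LinkUp}.
Solving the two reaction functions simultaneously: (1 − (0.25)(0.25))P_{LinkUp} = 78.5 + 0.25·79, so 0.9375P_{LinkUp} = 98.25 and P_{LinkUp} = 104.8.
Then P_{NetOne} = 79 + 0.25·104.8 = 105.2.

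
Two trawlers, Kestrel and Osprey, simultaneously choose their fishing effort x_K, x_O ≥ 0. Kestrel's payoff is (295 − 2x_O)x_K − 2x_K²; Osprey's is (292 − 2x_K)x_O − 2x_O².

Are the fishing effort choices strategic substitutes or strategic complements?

Expanding Kestrel's payoff: 295x_K − 2x_Ox_K − 2x_K².
∂π/∂x_K = 295 − 2x_O − 4x_K = 0, so x_K = 73.75 − 0.5x_O.
The best-response slope dx_K/dx_O = −0.5 < 0: the reaction function is downward-sloping, so the choices are strategic substitutes.

strategic substitutes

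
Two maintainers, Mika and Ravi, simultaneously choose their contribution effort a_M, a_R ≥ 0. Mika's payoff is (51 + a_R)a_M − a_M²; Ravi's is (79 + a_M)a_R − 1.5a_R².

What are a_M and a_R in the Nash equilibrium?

Expanding Mika's payoff: 51a_M + a_Ra_M − a_M².
∂π/∂a_M = 51 + a_R − 2a_M = 0, so a_M = 25.5 + 0.5a_R.
Likewise for Ravi: a_R = 79/3 + (1/3)a_M.
Solving the two reaction functions simultaneously: (1 − (0.5)(1/3))a_M = 25.5 + 0.5·(79/3), so (5/6)a_M = 116/3 and a_M = 46.4.
Then a_R = 79/3 + (1/3)·46.4 = 41.8.

46.4, 41.8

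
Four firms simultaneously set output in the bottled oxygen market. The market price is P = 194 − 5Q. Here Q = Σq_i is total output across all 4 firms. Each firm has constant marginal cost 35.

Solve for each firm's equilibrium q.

A representative firm's profit is π_i = q_i(194 − 5Q) − 35q_i, with Q = q_i + Σ_{j≠i} q_j.
First-order condition: 159 − 10q_i − 5Σ_{j≠i} q_j = 0.
In a symmetric equilibrium every firm chooses the same q, so Σ_{j≠i} q_j = 3q. The condition becomes 159 − 25q = 0, giving q = 159/25 = 6.36.

6.36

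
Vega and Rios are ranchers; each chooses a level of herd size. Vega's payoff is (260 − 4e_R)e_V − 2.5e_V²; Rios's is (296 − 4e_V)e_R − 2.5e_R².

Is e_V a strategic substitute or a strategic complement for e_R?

Expanding Vega's payoff: 260e_V − 4e_Re_V − 2.5e_V².
∂π/∂e_V = 260 − 4e_R − 5e_V = 0, so e_V = 52 − 0.8e_R.
The best-response slope de_V/de_R = −0.8 < 0: the reaction function is downward-sloping, so the choices are strategic substitutes.

strategic substitutes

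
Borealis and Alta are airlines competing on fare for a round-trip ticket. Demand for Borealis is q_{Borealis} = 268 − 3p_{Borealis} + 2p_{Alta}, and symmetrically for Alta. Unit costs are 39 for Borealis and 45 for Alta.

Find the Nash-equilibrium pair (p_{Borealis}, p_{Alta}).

Borealis's profit: π = (p_{Borealis} − 39)(268 − 3p_{Borealis} + 2p_{Alta}).
∂π/∂p_{Borealis} = 385 − 6p_{Borealis} + 2p_{Alta} = 0 ⇒ p_{Borealis} = 385/6 + (1/3)p_{Alta}.
Similarly p_{Alta} = 403/6 + (1/3)p_{Borealis}.
Plugging p_{Alta} into Borealis's best response: p_{Borealis} = 385/6 + (1/3)(403/6 + (1/3)p_{Borealis}) ⇒ (8/9)p_{Borealis} = 779/9, so p_{Borealis} = 97.375.
Then p_{Alta} = 403/6 + (1/3)·97.375 = 99.625.

97.375, 99.625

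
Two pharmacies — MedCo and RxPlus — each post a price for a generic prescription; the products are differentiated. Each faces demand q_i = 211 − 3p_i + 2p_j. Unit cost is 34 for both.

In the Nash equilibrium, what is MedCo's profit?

5874.1875

MedCo's profit: π = (p_{MedCo} − 34)(211 − 3p_{MedCo} + 2p_{RxPlus}).
∂π/∂p_{MedCo} = 313 − 6p_{MedCo} + 2p_{RxPlus} = 0 ⇒ p_{MedCo} = 313/6 + (1/3)p_{RxPlus}.
The game is symmetric, so in equilibrium p_{RxPlus} = p_{MedCo}: the reaction function gives (2/3)p_{MedCo} = 313/6, hence p_{MedCo} = 78.25.
q_{MedCo} = 211 − 3·78.25 + 2·78.25 = 132.75.
Profit = (78.25 − 34)·132.75 = 5874.1875.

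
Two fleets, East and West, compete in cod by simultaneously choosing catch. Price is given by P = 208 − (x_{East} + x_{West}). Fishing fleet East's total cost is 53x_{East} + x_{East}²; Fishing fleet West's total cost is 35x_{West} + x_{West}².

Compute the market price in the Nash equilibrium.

Fishing fleet East's profit: π = x_{East}(208 − (x_{East} + x_{West})) − 53x_{East} − x_{East}².
∂π/∂x_{East} = 155 − 4x_{East} − x_{West} = 0, so x_{East} = 38.75 − 0.25x_{West}.
By the same steps for West: x_{West} = 43.25 − 0.25x_{East}.
Substituting the second reaction function into the first: x_{East} = 38.75 − 0.25(43.25 − 0.25x_{East}), which gives 0.9375x_{East} = 27.9375 ⇒ x_{East} = 29.8.
Then x_{West} = 43.25 − 0.25·29.8 = 35.8.
Equilibrium price: P = 208 − 65.6 = 142.4.

142.4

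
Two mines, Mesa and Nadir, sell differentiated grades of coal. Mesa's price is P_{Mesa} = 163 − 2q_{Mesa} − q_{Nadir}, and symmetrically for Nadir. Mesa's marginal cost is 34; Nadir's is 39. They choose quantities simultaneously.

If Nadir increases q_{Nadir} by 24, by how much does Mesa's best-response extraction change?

Mine Mesa's profit: π = q_{Mesa}(163 − 2q_{Mesa} − q_{Nadir}) − 34q_{Mesa}.
∂π/∂q_{Mesa} = 129 − 4q_{Mesa} − q_{Nadir} = 0 ⇒ q_{Mesa} = 32.25 − 0.25q_{Nadir}.
The reaction-function slope is −0.25, so a 24-unit rise in q_{Nadir} moves q_{Mesa} by −0.25 × 24 = −6. Mesa's best response falls — the actions are strategic substitutes.

-6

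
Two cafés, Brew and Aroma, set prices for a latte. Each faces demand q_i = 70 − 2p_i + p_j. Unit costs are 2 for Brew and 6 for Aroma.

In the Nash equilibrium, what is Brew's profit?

Brew's profit: π = (p_{Brew} − 2)(70 − 2p_{Brew} + p_{Aroma}).
∂π/∂p_{Brew} = 74 − 4p_{Brew} + p_{Aroma} = 0 ⇒ p_{Brew} = 18.5 + 0.25p_{Aroma}.
Similarly p_{Aroma} = 20.5 + 0.25p_{Brew}.
Substituting the second reaction function into the first: p_{Brew} = 18.5 + 0.25(20.5 + 0.25p_{Brew}), which gives 0.9375p_{Brew} = 23.625 ⇒ p_{Brew} = 25.2.
Then p_{Aroma} = 20.5 + 0.25·25.2 = 26.8.
q_{Brew} = 70 − 2·25.2 + 26.8 = 46.4.
Profit = (25.2 − 2)·46.4 = 1076.48.

1076.48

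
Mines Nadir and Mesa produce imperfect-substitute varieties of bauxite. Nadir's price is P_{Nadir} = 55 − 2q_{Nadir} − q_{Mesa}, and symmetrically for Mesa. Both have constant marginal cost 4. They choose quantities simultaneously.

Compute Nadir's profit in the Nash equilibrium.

208.08

Mine Nadir's profit: π = q_{Nadir}(55 − 2q_{Nadir} − q_{Mesa}) − 4q_{Nadir}.
∂π/∂q_{Nadir} = 51 − 4q_{Nadir} − q_{Mesa} = 0 ⇒ q_{Nadir} = 12.75 − 0.25q_{Mesa}.
Setting q_{Nadir} = q_{Mesa} in the reaction function: q_{Nadir} = 12.75 − 0.25q_{Nadir}, so q_{Nadir} = 12.75 / 1.25 = 10.2.
P_{Nadir} = 55 − 2·10.2 − 10.2 = 24.4.
Profit = (24.4 − 4)·10.2 = 208.08.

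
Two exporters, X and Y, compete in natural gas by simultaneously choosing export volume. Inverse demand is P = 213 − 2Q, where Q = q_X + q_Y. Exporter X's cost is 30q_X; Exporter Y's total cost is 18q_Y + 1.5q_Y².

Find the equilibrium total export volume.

54.375

Exporter X's profit: π = q_X(213 − 2(q_X + q_Y)) − 30q_X.
∂π/∂q_X = 183 − 4q_X − 2q_Y = 0, so q_X = 45.75 − 0.5q_Y.
For Y: ∂π/∂q_Y = 195 − 7q_Y − 2q_X = 0 ⇒ q_Y = 195/7 − (2/7)q_X.
Solving the two reaction functions simultaneously: (1 − (−0.5)(−2/7))q_X = 45.75 − 0.5·(195/7), so (6/7)q_X = 891/28 and q_X = 37.125.
Then q_Y = 195/7 − (2/7)·37.125 = 17.25.
Total export volume: 37.125 + 17.25 = 54.375.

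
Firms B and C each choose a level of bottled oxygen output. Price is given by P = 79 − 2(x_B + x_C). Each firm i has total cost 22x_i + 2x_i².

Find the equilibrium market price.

Firm B's profit: π = x_B(79 − 2(x_B + x_C)) − 22x_B − 2x_B².
∂π/∂x_B = 57 − 8x_B − 2x_C = 0, so x_B = 7.125 − 0.25x_C.
The game is symmetric, so in equilibrium x_C = x_B: the reaction function gives 1.25x_B = 7.125, hence x_B = 5.7.
Equilibrium price: P = 79 − 2·11.4 = 56.2.

56.2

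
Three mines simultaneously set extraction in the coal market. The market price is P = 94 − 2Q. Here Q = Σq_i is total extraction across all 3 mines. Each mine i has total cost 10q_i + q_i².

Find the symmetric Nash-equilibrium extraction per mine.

8.4

A representative mine's profit is π_i = q_i(94 − 2Q) − 10q_i − q_i², with Q = q_i + Σ_{j≠i} q_j.
First-order condition: 84 − 6q_i − 2Σ_{j≠i} q_j = 0.
In a symmetric equilibrium every mine chooses the same q, so Σ_{j≠i} q_j = 2q. The condition becomes 84 − 10q = 0, giving q = 84/10 = 8.4.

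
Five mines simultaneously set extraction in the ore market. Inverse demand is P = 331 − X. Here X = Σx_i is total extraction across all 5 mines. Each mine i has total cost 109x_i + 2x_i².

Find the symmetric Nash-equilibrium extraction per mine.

A representative mine's profit is π_i = x_i(331 − X) − 109x_i − 2x_i², with X = x_i + Σ_{j≠i} x_j.
First-order condition: 222 − 6x_i − Σ_{j≠i} x_j = 0.
With identical mines, set every x_j = x: then 222 − 6x − 4x = 0, i.e. x = 222/10 = 22.2.

22.2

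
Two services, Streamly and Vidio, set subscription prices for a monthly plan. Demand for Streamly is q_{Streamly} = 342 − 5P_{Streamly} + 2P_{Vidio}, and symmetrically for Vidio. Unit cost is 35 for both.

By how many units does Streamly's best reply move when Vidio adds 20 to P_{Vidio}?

4

Streamly's profit: π = (P_{Streamly} − 35)(342 − 5P_{Streamly} + 2P_{Vidio}).
∂π/∂P_{Streamly} = 517 − 10P_{Streamly} + 2P_{Vidio} = 0 ⇒ P_{Streamly} = 51.7 + 0.2P_{Vidio}.
The reaction-function slope is 0.2, so a 20-unit rise in P_{Vidio} moves P_{Streamly} by 0.2 × 20 = 4. Streamly's best response rises — the actions are strategic complements.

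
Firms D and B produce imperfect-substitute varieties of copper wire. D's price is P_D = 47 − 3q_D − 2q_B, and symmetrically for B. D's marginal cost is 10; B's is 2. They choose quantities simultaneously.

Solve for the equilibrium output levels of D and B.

Firm D's profit: π = q_D(47 − 3q_D − 2q_B) − 10q_D.
∂π/∂q_D = 37 − 6q_D − 2q_B = 0 ⇒ q_D = 37/6 − (1/3)q_B.
Similarly q_B = 7.5 − (1/3)q_D.
Substituting the second reaction function into the first: q_D = 37/6 − (1/3)(7.5 − (1/3)q_D), which gives (8/9)q_D = 11/3 ⇒ q_D = 4.125.
Then q_B = 7.5 − (1/3)·4.125 = 6.125.

4.125, 6.125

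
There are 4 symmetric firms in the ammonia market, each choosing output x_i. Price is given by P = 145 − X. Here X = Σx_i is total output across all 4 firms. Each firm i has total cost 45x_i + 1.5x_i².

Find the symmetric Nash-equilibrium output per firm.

12.5

A representative firm's profit is π_i = x_i(145 − X) − 45x_i − 1.5x_i², with X = x_i + Σ_{j≠i} x_j.
First-order condition: 100 − 5x_i − Σ_{j≠i} x_j = 0.
In a symmetric equilibrium every firm chooses the same x, so Σ_{j≠i} x_j = 3x. The condition becomes 100 − 8x = 0, giving x = 100/8 = 12.5.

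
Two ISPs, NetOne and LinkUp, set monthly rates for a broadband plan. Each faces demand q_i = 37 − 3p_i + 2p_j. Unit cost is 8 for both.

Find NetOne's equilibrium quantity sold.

NetOne's profit: π = (p_{NetOne} − 8)(37 − 3p_{NetOne} + 2p_{LinkUp}).
∂π/∂p_{NetOne} = 61 − 6p_{NetOne} + 2p_{LinkUp} = 0 ⇒ p_{NetOne} = 61/6 + (1/3)p_{LinkUp}.
By symmetry p_{LinkUp} = p_{NetOne}; substituting into the reaction function, (2/3)p_{NetOne} = 61/6 and p_{NetOne} = 15.25.
q_{NetOne} = 37 − 3·15.25 + 2·15.25 = 21.75.

21.75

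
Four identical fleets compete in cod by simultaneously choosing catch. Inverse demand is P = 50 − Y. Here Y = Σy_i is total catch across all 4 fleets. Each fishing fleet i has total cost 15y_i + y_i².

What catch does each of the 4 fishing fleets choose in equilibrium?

A representative fishing fleet's profit is π_i = y_i(50 − Y) − 15y_i − y_i², with Y = y_i + Σ_{j≠i} y_j.
First-order condition: 35 − 4y_i − Σ_{j≠i} y_j = 0.
With identical fishing fleets, set every y_j = y: then 35 − 4y − 3y = 0, i.e. y = 35/7 = 5.

5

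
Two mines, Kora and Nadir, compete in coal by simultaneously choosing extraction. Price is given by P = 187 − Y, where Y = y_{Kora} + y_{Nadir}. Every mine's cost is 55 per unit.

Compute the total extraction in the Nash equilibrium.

88

Mine Kora's profit: π = y_{Kora}(187 − (y_{Kora} + y_{Nadir})) − 55y_{Kora}.
∂π/∂y_{Kora} = 132 − 2y_{Kora} − y_{Nadir} = 0, so y_{Kora} = 66 − 0.5y_{Nadir}.
The game is symmetric, so in equilibrium y_{Nadir} = y_{Kora}: the reaction function gives 1.5y_{Kora} = 66, hence y_{Kora} = 44.
Total extraction: 44 + 44 = 88.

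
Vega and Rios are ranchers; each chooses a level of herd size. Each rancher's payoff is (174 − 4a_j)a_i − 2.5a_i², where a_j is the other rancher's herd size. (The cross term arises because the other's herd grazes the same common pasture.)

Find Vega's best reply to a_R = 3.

Vega's payoff is (174 − 4a_R)a_V − 2.5a_V².
∂π/∂a_V = 174 − 4a_R − 5a_V = 0, so a_V = 34.8 − 0.8a_R.
At a_R = 3: a_V = 34.8 − 0.8·3 = 32.4.

32.4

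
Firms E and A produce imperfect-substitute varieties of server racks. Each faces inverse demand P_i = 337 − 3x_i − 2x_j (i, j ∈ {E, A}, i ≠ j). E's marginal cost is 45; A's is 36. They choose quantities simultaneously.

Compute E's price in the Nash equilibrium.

Firm E's profit: π = x_E(337 − 3x_E − 2x_A) − 45x_E.
∂π/∂x_E = 292 − 6x_E − 2x_A = 0 ⇒ x_E = 146/3 − (1/3)x_A.
Similarly x_A = 301/6 − (1/3)x_E.
Substituting the second reaction function into the first: x_E = 146/3 − (1/3)(301/6 − (1/3)x_E), which gives (8/9)x_E = 575/18 ⇒ x_E = 35.9375.
Then x_A = 301/6 − (1/3)·35.9375 = 38.1875.
P_E = 337 − 3·35.9375 − 2·38.1875 = 152.8125.

152.8125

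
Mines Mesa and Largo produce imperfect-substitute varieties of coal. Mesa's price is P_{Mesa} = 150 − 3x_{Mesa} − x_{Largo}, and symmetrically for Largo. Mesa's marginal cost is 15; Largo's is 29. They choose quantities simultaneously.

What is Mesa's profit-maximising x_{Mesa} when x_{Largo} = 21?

19

Mine Mesa's profit: π = x_{Mesa}(150 − 3x_{Mesa} − x_{Largo}) − 15x_{Mesa}.
∂π/∂x_{Mesa} = 135 − 6x_{Mesa} − x_{Largo} = 0 ⇒ x_{Mesa} = 22.5 − (1/6)x_{Largo}.
At x_{Largo} = 21: x_{Mesa} = 22.5 − (1/6)·21 = 19.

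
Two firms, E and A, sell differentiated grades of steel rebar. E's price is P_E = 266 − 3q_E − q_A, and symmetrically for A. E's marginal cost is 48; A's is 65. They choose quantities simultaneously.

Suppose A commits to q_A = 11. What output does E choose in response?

Firm E's profit: π = q_E(266 − 3q_E − q_A) − 48q_E.
∂π/∂q_E = 218 − 6q_E − q_A = 0 ⇒ q_E = 109/3 − (1/6)q_A.
At q_A = 11: q_E = 109/3 − (1/6)·11 = 34.5.

34.5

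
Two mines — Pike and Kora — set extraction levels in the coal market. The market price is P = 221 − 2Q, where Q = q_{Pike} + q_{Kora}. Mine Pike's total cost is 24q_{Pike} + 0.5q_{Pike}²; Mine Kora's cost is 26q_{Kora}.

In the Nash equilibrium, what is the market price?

98.625

Mine Pike's profit: π = q_{Pike}(221 − 2(q_{Pike} + q_{Kora})) − 24q_{Pike} − 0.5q_{Pike}².
∂π/∂q_{Pike} = 197 − 5q_{Pike} − 2q_{Kora} = 0, so q_{Pike} = 39.4 − 0.4q_{Kora}.
For Kora: ∂π/∂q_{Kora} = 195 − 4q_{Kora} − 2q_{Pike} = 0 ⇒ q_{Kora} = 48.75 − 0.5q_{Pike}.
Substituting the second reaction function into the first: q_{Pike} = 39.4 − 0.4(48.75 − 0.5q_{Pike}), which gives 0.8q_{Pike} = 19.9 ⇒ q_{Pike} = 24.875.
Then q_{Kora} = 48.75 − 0.5·24.875 = 36.3125.
Equilibrium price: P = 221 − 2·61.1875 = 98.625.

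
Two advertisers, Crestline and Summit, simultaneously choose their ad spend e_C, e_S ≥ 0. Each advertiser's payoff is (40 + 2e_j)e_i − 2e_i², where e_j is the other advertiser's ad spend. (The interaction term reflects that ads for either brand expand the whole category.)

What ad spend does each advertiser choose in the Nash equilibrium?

Crestline's payoff is (40 + 2e_S)e_C − 2e_C².
∂π/∂e_C = 40 + 2e_S − 4e_C = 0, so e_C = 10 + 0.5e_S.
The game is symmetric, so in equilibrium e_S = e_C: the reaction function gives 0.5e_C = 10, hence e_C = 20.

20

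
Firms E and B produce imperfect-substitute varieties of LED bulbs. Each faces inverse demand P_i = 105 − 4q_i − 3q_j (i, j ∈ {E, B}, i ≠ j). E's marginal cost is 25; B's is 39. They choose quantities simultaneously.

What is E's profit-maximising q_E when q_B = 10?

6.25

Firm E's profit: π = q_E(105 − 4q_E − 3q_B) − 25q_E.
∂π/∂q_E = 80 − 8q_E − 3q_B = 0 ⇒ q_E = 10 − 0.375q_B.
At q_B = 10: q_E = 10 − 0.375·10 = 6.25.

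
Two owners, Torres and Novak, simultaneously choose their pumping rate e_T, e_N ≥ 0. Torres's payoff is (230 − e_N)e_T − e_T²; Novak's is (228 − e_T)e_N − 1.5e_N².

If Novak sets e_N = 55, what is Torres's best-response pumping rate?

87.5

Expanding Torres's payoff: 230e_T − e_Ne_T − e_T².
∂π/∂e_T = 230 − e_N − 2e_T = 0, so e_T = 115 − 0.5e_N.
At e_N = 55: e_T = 115 − 0.5·55 = 87.5.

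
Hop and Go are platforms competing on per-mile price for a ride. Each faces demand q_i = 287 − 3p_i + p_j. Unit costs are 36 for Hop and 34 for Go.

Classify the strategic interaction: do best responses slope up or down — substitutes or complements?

strategic complements

Hop's profit: π = (p_{Hop} − 36)(287 − 3p_{Hop} + p_{Go}).
∂π/∂p_{Hop} = 395 − 6p_{Hop} + p_{Go} = 0 ⇒ p_{Hop} = 395/6 + (1/6)p_{Go}.
The best-response slope dp_{Hop}/dp_{Go} = 1/6 > 0: the reaction function is upward-sloping, so the choices are strategic complements.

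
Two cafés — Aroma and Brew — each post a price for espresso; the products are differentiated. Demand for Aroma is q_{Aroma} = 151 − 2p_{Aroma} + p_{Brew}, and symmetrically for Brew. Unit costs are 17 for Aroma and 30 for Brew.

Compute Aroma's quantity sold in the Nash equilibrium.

Aroma's profit: π = (p_{Aroma} − 17)(151 − 2p_{Aroma} + p_{Brew}).
∂π/∂p_{Aroma} = 185 − 4p_{Aroma} + p_{Brew} = 0 ⇒ p_{Aroma} = 46.25 + 0.25p_{Brew}.
Similarly p_{Brew} = 52.75 + 0.25p_{Aroma}.
Substituting the second reaction function into the first: p_{Aroma} = 46.25 + 0.25(52.75 + 0.25p_{Aroma}), which gives 0.9375p_{Aroma} = 59.4375 ⇒ p_{Aroma} = 63.4.
Then p_{Brew} = 52.75 + 0.25·63.4 = 68.6.
q_{Aroma} = 151 − 2·63.4 + 68.6 = 92.8.

92.8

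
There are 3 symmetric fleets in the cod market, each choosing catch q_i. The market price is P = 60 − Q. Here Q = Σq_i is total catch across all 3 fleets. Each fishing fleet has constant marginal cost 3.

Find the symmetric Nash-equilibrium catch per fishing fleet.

14.25

A representative fishing fleet's profit is π_i = q_i(60 − Q) − 3q_i, with Q = q_i + Σ_{j≠i} q_j.
First-order condition: 57 − 2q_i − Σ_{j≠i} q_j = 0.
In a symmetric equilibrium every fishing fleet chooses the same q, so Σ_{j≠i} q_j = 2q. The condition becomes 57 − 4q = 0, giving q = 57/4 = 14.25.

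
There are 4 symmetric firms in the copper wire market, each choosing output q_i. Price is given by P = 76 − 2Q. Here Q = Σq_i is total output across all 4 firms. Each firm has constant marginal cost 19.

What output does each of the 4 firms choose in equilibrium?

5.7

A representative firm's profit is π_i = q_i(76 − 2Q) − 19q_i, with Q = q_i + Σ_{j≠i} q_j.
First-order condition: 57 − 4q_i − 2Σ_{j≠i} q_j = 0.
In a symmetric equilibrium every firm chooses the same q, so Σ_{j≠i} q_j = 3q. The condition becomes 57 − 10q = 0, giving q = 57/10 = 5.7.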